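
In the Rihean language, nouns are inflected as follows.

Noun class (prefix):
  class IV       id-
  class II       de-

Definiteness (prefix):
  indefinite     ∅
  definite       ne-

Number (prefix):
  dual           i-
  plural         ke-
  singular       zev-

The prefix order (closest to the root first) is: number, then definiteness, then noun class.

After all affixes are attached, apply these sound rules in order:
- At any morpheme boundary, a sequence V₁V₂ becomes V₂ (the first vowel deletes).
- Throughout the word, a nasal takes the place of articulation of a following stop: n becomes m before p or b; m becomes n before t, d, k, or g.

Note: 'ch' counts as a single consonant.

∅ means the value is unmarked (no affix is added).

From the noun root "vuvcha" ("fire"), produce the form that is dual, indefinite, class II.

Attach number dual i- → ivuvcha.
definiteness = indefinite: zero marking, form stays ivuvcha.
Attach noun class class II de- → deivuvcha.
Apply vowel deletion: deivuvcha → divuvcha.
Nasal assimilation: no change.

divuvcha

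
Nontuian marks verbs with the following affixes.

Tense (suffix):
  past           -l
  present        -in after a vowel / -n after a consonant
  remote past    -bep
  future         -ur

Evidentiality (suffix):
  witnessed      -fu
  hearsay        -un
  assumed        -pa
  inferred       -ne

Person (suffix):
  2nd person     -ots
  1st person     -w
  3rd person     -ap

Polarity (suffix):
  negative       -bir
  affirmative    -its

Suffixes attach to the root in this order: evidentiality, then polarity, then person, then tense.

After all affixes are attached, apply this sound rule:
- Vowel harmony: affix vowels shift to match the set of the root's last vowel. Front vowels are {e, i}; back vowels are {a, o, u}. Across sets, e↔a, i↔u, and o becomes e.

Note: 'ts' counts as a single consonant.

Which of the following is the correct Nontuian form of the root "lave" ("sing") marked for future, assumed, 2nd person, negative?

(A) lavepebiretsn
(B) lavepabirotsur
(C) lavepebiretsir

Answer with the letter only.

C

Attach evidentiality assumed -pa → lavepa.
Attach polarity negative -bir → lavepabir.
Attach person 2nd person -ots → lavepabirots.
Attach tense future -ur → lavepabirotsur.
Apply vowel harmony: lavepabirotsur → lavepebiretsir.
So the correct form is lavepebiretsir, option (C).
(A) lavepebiretsn is wrong: it uses present instead of future for tense.
(B) lavepabirotsur is wrong: it fails to apply the sound rule(s).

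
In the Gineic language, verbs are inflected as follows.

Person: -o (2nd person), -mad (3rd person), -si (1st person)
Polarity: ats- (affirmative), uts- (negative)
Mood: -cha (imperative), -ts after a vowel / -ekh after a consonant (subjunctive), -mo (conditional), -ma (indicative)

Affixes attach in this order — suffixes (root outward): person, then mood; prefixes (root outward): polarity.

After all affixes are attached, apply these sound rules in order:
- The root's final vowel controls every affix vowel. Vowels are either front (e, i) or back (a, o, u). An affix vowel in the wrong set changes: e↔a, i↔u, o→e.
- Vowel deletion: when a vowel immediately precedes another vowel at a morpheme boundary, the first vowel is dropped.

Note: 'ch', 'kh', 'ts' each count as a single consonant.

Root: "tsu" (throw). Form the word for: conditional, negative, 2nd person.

Attach person 2nd person -o → tsuo.
Attach mood conditional -mo → tsuomo.
Attach polarity negative uts- → utstsuomo.
Vowel harmony: no change.
Apply vowel deletion: utstsuomo → utstsomo.

utstsomo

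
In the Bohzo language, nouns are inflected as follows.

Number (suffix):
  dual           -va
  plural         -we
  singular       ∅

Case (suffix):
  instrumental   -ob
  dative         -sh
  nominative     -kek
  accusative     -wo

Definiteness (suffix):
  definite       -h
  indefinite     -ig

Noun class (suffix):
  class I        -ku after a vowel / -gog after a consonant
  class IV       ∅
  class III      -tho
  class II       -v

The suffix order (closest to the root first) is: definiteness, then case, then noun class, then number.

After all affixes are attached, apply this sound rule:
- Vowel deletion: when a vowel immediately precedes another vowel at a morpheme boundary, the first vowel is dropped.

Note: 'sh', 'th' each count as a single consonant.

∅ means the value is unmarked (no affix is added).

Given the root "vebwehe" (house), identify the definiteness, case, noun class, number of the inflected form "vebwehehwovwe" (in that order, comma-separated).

Segment: vebwehe-h-wo-v-we.
definiteness: -h → definite.
case: -wo → accusative.
noun class: -v → class II.
number: -we → plural.

definite, accusative, class II, plural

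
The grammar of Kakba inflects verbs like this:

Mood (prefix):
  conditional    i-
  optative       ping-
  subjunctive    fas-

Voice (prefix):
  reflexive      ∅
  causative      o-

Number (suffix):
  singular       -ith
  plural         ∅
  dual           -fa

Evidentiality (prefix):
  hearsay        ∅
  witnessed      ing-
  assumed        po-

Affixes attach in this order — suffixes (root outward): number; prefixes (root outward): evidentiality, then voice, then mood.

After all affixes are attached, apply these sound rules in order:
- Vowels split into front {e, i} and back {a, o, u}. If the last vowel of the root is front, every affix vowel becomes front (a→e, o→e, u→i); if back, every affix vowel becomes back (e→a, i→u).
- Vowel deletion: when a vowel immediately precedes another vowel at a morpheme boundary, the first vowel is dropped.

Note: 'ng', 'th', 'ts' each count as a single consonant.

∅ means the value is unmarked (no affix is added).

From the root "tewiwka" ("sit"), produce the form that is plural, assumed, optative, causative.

Attach evidentiality assumed po- → potewiwka.
Attach voice causative o- → opotewiwka.
number = plural: zero marking, form stays opotewiwka.
Attach mood optative ping- → pingopotewiwka.
Apply vowel harmony: pingopotewiwka → pungopotewiwka.
Vowel deletion: no change.

pungopotewiwka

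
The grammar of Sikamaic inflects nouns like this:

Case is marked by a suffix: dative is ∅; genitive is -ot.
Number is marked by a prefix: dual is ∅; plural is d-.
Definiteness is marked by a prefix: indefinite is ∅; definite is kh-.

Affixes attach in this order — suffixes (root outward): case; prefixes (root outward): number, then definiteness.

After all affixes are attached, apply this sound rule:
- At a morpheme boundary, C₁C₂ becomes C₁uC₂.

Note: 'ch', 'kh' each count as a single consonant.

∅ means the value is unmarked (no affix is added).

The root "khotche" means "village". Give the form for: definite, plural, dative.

khudukhotche

Attach number plural d- → dkhotche.
case = dative: zero marking, form stays dkhotche.
Attach definiteness definite kh- → khdkhotche.
Apply epenthesis: khdkhotche → khudukhotche.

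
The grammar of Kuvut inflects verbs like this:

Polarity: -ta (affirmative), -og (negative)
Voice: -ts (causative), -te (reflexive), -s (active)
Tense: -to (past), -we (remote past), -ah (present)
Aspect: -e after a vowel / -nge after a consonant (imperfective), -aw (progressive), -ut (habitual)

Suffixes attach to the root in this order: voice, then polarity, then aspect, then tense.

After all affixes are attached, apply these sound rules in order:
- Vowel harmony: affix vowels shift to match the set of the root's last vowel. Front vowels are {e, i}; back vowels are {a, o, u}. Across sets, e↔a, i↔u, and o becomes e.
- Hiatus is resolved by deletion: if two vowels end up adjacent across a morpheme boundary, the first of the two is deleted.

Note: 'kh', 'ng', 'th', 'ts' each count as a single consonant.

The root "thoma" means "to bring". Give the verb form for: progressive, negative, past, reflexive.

Attach voice reflexive -te → thomate.
Attach polarity negative -og → thomateog.
Attach aspect progressive -aw → thomateogaw.
Attach tense past -to → thomateogawto.
Apply vowel harmony: thomateogawto → thomataogawto.
Apply vowel deletion: thomataogawto → thomatogawto.

thomatogawto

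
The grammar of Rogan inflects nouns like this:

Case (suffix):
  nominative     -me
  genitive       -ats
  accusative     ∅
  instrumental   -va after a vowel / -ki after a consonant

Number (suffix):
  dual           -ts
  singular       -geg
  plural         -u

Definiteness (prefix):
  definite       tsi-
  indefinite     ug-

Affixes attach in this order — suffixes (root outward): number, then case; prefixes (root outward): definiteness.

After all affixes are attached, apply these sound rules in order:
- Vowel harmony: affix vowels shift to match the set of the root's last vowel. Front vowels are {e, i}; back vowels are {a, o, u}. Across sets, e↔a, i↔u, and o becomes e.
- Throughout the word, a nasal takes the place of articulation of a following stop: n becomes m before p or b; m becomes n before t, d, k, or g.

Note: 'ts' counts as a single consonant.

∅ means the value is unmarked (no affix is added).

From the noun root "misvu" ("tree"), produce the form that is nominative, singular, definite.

Attach number singular -geg → misvugeg.
Attach definiteness definite tsi- → tsimisvugeg.
Attach case nominative -me → tsimisvugegme.
Apply vowel harmony: tsimisvugegme → tsumisvugagma.
Nasal assimilation: no change.

tsumisvugagma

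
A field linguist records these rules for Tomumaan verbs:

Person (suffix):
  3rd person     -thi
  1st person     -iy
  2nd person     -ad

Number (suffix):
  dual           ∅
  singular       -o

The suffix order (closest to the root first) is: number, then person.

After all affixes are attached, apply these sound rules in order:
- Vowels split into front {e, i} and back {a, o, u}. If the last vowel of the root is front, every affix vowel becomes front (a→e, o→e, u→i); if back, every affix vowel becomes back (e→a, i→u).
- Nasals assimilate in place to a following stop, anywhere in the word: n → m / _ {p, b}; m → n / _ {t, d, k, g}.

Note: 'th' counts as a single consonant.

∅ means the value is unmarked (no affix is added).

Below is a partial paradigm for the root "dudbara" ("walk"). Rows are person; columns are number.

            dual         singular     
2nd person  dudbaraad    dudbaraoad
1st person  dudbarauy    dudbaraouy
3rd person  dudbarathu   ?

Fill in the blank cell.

Attach number singular -o → dudbarao.
Attach person 3rd person -thi → dudbaraothi.
Apply vowel harmony: dudbaraothi → dudbaraothu.
Nasal assimilation: no change.

dudbaraothu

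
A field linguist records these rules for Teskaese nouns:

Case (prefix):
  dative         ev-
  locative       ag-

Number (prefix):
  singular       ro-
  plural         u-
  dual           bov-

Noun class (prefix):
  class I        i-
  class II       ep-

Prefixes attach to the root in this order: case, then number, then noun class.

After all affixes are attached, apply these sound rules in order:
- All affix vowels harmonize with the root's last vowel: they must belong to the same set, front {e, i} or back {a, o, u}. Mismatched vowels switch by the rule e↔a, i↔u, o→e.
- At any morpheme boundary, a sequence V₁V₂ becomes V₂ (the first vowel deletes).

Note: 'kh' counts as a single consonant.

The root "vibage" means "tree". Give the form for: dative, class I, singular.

Attach case dative ev- → evvibage.
Attach number singular ro- → roevvibage.
Attach noun class class I i- → iroevvibage.
Apply vowel harmony: iroevvibage → ireevvibage.
Apply vowel deletion: ireevvibage → irevvibage.

irevvibage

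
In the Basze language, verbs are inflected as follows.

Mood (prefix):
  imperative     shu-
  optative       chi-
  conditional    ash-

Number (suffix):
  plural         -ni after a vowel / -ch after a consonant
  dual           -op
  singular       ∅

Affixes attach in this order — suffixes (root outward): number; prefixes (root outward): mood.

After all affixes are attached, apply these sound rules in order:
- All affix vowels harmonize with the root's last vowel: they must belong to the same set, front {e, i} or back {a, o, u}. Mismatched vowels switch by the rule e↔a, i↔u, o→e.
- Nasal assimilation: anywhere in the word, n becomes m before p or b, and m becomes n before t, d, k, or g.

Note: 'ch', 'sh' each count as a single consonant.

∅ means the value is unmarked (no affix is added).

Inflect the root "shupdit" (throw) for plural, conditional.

Attach number plural -ch (after consonant 't') → shupditch.
Attach mood conditional ash- → ashshupditch.
Apply vowel harmony: ashshupditch → eshshupditch.
Nasal assimilation: no change.

eshshupditch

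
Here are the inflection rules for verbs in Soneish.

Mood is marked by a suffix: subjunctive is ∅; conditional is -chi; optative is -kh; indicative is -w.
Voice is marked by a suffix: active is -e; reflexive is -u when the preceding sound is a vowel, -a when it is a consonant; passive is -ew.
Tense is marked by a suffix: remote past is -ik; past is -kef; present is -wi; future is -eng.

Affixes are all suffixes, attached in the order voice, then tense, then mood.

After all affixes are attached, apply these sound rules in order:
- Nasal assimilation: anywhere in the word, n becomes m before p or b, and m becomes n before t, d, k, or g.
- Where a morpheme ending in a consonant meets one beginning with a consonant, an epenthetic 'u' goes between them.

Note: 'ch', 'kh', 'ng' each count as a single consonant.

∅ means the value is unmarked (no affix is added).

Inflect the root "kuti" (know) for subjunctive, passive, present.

kutiewuwi

Attach voice passive -ew → kutiew.
Attach tense present -wi → kutiewwi.
mood = subjunctive: zero marking, form stays kutiewwi.
Nasal assimilation: no change.
Apply epenthesis: kutiewwi → kutiewuwi.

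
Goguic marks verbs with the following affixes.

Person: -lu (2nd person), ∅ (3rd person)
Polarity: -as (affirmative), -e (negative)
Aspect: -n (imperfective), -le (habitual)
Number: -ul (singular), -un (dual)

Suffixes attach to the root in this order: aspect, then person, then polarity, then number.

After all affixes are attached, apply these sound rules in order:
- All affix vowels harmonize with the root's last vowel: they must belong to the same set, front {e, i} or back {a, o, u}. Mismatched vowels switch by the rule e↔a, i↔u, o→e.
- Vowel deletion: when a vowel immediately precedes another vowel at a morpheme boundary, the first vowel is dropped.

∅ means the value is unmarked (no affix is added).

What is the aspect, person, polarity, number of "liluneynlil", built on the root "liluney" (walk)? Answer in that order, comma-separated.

imperfective, 2nd person, negative, singular

Segment: liluney-n-lu-e-ul.
aspect: -n → imperfective.
person: -lu → 2nd person.
polarity: -e → negative.
number: -ul → singular.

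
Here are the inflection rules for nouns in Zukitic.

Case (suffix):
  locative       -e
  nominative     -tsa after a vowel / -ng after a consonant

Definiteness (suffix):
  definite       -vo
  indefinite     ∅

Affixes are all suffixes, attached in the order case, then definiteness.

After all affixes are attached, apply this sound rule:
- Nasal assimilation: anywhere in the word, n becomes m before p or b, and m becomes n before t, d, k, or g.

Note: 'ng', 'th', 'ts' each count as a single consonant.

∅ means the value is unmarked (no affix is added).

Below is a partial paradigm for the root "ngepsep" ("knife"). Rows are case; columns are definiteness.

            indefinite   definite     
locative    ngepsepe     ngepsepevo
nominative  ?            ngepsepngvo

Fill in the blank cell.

ngepsepng

Attach case nominative -ng (after consonant 'p') → ngepsepng.
definiteness = indefinite: zero marking, form stays ngepsepng.
Nasal assimilation: no change.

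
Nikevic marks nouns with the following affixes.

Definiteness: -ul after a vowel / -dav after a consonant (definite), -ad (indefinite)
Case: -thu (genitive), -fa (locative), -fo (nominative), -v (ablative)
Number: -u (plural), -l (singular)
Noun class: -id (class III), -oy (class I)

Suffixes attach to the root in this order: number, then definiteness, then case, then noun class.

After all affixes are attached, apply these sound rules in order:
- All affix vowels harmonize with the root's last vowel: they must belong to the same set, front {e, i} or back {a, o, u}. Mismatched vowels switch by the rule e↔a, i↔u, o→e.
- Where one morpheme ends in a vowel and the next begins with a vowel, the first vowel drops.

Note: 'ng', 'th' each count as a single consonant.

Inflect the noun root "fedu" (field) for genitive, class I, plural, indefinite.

Attach number plural -u → feduu.
Attach definiteness indefinite -ad → feduuad.
Attach case genitive -thu → feduuadthu.
Attach noun class class I -oy → feduuadthuoy.
Vowel harmony: no change.
Apply vowel deletion: feduuadthuoy → fedadthoy.

fedadthoy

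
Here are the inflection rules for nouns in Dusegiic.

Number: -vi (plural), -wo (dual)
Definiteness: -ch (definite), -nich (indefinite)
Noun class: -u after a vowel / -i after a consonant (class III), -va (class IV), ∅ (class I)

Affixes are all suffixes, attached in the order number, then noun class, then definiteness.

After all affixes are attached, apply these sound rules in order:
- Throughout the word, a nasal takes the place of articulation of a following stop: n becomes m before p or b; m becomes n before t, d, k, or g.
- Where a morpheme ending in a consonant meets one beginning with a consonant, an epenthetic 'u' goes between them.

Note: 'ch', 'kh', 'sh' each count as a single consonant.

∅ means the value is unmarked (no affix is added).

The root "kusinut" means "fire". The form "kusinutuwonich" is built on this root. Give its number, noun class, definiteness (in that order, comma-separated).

dual, class I, indefinite

Segment: kusinut-wo-nich.
number: -wo → dual.
noun class: ∅ → class I.
definiteness: -nich → indefinite.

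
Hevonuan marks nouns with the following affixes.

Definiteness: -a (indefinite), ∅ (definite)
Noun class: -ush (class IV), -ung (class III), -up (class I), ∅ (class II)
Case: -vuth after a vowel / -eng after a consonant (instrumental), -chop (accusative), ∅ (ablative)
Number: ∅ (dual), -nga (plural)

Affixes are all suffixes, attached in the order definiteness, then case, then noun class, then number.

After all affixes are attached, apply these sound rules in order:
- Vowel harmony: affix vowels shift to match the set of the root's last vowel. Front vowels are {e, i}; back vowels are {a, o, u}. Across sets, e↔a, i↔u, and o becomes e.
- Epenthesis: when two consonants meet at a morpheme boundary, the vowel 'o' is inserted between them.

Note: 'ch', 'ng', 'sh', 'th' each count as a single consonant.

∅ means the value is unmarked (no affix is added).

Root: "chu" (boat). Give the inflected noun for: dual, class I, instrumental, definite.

chuvuthup

definiteness = definite: zero marking, form stays chu.
Attach case instrumental -vuth (after vowel 'u') → chuvuth.
Attach noun class class I -up → chuvuthup.
number = dual: zero marking, form stays chuvuthup.
Vowel harmony: no change.
Epenthesis: no change.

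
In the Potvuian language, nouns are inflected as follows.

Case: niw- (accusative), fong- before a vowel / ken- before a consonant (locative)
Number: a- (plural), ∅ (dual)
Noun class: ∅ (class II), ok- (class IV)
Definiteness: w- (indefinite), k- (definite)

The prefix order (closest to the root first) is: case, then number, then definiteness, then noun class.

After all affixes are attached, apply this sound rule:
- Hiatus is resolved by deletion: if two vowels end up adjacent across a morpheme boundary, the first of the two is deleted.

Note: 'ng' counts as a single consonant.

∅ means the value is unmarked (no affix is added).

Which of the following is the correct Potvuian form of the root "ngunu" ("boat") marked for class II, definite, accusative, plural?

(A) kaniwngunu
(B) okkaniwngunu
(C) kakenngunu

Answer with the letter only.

Attach case accusative niw- → niwngunu.
Attach number plural a- → aniwngunu.
Attach definiteness definite k- → kaniwngunu.
noun class = class II: zero marking, form stays kaniwngunu.
Vowel deletion: no change.
So the correct form is kaniwngunu, option (A).
(C) kakenngunu is wrong: it uses locative instead of accusative for case.
(B) okkaniwngunu is wrong: it uses class IV instead of class II for noun class.

A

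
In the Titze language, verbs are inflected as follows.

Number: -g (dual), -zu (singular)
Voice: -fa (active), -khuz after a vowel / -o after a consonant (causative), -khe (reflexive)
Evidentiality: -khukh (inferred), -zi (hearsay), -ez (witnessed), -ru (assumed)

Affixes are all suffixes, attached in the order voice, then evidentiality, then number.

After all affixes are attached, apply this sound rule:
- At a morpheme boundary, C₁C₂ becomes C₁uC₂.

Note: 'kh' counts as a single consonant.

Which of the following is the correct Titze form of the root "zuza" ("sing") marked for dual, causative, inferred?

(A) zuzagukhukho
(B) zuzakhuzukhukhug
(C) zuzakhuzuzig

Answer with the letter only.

B

Attach voice causative -khuz (after vowel 'a') → zuzakhuz.
Attach evidentiality inferred -khukh → zuzakhuzkhukh.
Attach number dual -g → zuzakhuzkhukhg.
Apply epenthesis: zuzakhuzkhukhg → zuzakhuzukhukhug.
So the correct form is zuzakhuzukhukhug, option (B).
(A) zuzagukhukho is wrong: it has the affixes in the wrong order.
(C) zuzakhuzuzig is wrong: it uses hearsay instead of inferred for evidentiality.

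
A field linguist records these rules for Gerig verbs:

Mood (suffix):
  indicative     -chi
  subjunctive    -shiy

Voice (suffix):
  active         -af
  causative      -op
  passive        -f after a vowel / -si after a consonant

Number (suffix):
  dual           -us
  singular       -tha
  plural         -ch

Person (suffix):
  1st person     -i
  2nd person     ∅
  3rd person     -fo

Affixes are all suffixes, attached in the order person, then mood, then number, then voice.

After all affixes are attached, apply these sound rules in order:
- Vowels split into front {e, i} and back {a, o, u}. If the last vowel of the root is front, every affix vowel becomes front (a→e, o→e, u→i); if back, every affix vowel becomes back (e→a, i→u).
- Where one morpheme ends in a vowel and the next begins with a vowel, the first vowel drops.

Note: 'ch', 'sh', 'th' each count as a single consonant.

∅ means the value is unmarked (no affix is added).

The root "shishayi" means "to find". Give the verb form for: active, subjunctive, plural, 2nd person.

person = 2nd person: zero marking, form stays shishayi.
Attach mood subjunctive -shiy → shishayishiy.
Attach number plural -ch → shishayishiych.
Attach voice active -af → shishayishiychaf.
Apply vowel harmony: shishayishiychaf → shishayishiychef.
Vowel deletion: no change.

shishayishiychef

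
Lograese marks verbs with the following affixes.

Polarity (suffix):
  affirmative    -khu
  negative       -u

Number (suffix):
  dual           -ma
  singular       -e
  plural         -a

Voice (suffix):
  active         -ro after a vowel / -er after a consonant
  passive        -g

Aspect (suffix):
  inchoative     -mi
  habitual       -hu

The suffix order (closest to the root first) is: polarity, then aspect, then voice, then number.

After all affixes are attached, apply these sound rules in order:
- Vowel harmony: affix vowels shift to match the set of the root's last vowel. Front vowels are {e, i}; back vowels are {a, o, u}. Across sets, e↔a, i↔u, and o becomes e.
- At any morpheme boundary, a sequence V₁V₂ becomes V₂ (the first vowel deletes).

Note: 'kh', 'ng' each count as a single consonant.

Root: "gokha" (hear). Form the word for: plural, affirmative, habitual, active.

gokhakhuhura

Attach polarity affirmative -khu → gokhakhu.
Attach aspect habitual -hu → gokhakhuhu.
Attach voice active -ro (after vowel 'u') → gokhakhuhuro.
Attach number plural -a → gokhakhuhuroa.
Vowel harmony: no change.
Apply vowel deletion: gokhakhuhuroa → gokhakhuhura.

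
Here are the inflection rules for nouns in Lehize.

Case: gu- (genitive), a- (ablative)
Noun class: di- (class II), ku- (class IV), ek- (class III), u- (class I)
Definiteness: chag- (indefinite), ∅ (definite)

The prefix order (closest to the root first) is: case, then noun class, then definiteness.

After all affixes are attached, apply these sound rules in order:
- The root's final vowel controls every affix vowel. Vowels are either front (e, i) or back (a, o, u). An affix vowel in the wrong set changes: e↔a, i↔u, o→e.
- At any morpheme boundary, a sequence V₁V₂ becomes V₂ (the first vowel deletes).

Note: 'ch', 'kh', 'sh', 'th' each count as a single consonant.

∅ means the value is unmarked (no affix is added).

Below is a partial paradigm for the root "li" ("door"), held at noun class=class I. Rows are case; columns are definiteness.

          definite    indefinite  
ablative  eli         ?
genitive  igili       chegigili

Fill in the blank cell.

chegeli

Attach case ablative a- → ali.
Attach noun class class I u- → uali.
Attach definiteness indefinite chag- → chaguali.
Apply vowel harmony: chaguali → chegieli.
Apply vowel deletion: chegieli → chegeli.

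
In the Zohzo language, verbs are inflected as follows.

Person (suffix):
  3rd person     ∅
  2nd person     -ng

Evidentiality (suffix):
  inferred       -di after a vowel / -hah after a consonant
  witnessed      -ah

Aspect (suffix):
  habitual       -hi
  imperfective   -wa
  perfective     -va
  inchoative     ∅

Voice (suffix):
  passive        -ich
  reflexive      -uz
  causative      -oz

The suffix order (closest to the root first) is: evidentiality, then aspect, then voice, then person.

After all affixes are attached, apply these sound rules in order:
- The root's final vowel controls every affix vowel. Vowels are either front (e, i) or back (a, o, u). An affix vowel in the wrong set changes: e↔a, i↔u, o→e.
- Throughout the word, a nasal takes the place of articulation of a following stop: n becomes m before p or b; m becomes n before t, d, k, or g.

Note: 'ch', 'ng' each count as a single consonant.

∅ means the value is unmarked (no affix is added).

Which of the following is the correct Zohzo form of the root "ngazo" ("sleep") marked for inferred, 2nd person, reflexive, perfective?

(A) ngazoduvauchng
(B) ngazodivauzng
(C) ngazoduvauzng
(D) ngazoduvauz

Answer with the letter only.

C

Attach evidentiality inferred -di (after vowel 'o') → ngazodi.
Attach aspect perfective -va → ngazodiva.
Attach voice reflexive -uz → ngazodivauz.
Attach person 2nd person -ng → ngazodivauzng.
Apply vowel harmony: ngazodivauzng → ngazoduvauzng.
Nasal assimilation: no change.
So the correct form is ngazoduvauzng, option (C).
(B) ngazodivauzng is wrong: it fails to apply the sound rule(s).
(D) ngazoduvauz is wrong: it uses 3rd person instead of 2nd person for person.
(A) ngazoduvauchng is wrong: it uses passive instead of reflexive for voice.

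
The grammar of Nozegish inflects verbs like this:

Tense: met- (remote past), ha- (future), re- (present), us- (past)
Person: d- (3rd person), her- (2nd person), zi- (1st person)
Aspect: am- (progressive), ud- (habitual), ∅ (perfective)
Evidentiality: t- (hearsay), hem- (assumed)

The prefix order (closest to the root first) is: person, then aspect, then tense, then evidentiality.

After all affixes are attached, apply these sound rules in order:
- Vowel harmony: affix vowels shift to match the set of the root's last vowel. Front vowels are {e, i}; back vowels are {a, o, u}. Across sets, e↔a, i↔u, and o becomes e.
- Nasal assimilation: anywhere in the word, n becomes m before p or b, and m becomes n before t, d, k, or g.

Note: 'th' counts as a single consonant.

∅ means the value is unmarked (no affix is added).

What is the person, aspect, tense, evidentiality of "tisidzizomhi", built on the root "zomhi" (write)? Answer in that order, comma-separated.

1st person, habitual, past, hearsay

Segment: t-us-ud-zi-zomhi.
person: zi- → 1st person.
aspect: ud- → habitual.
tense: us- → past.
evidentiality: t- → hearsay.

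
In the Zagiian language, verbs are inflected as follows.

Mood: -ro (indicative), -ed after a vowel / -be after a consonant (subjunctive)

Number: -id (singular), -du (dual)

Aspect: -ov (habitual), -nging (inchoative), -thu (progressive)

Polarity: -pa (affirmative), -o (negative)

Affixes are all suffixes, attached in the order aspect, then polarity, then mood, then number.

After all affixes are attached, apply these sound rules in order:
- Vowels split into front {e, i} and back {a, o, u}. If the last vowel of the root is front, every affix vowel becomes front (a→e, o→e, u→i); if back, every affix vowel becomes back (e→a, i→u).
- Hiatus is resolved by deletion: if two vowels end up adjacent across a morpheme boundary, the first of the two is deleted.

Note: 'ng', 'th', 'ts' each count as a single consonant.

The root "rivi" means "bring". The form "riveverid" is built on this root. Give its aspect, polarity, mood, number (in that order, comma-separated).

Segment: rivi-ov-o-ro-id.
aspect: -ov → habitual.
polarity: -o → negative.
mood: -ro → indicative.
number: -id → singular.

habitual, negative, indicative, singular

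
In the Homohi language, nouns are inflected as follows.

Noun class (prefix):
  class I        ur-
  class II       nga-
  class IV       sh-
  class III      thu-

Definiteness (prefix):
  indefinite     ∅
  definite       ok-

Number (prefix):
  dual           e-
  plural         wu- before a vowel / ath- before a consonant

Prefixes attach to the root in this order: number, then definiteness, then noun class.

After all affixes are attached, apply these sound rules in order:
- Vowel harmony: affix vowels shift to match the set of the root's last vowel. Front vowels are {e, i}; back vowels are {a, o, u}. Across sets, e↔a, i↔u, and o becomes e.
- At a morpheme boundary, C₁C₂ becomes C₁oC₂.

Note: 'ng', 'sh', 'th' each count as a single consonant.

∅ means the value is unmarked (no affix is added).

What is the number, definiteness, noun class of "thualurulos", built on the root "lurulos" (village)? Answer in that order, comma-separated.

Segment: thu-e-lurulos.
number: e- → dual.
definiteness: ∅ → indefinite.
noun class: thu- → class III.

dual, indefinite, class III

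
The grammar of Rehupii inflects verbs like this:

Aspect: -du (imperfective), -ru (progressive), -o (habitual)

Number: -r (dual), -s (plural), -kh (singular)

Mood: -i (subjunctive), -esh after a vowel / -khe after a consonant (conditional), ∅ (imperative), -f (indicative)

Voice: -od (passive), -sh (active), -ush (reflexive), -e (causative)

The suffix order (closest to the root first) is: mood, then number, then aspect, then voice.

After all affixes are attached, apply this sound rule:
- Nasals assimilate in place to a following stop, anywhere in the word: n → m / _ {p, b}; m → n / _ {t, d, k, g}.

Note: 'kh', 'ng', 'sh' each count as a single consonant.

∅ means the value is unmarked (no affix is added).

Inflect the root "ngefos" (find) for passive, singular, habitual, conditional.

ngefoskhekhood

Attach mood conditional -khe (after consonant 's') → ngefoskhe.
Attach number singular -kh → ngefoskhekh.
Attach aspect habitual -o → ngefoskhekho.
Attach voice passive -od → ngefoskhekhood.
Nasal assimilation: no change.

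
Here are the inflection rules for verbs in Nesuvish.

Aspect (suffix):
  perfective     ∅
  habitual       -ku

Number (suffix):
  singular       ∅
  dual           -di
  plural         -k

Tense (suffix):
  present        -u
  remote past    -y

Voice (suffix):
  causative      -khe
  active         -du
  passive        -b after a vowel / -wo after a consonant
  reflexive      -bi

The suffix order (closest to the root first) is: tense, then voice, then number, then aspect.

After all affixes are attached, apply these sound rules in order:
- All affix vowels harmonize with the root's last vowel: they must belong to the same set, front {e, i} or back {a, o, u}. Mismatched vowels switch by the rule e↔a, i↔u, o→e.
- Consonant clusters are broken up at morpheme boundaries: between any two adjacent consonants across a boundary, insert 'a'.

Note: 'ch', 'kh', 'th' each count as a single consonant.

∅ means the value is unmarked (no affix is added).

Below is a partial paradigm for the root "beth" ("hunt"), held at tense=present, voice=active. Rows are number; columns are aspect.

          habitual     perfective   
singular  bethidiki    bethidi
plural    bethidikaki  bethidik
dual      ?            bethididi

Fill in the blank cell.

bethididiki

Attach tense present -u → bethu.
Attach voice active -du → bethudu.
Attach number dual -di → bethududi.
Attach aspect habitual -ku → bethududiku.
Apply vowel harmony: bethududiku → bethididiki.
Epenthesis: no change.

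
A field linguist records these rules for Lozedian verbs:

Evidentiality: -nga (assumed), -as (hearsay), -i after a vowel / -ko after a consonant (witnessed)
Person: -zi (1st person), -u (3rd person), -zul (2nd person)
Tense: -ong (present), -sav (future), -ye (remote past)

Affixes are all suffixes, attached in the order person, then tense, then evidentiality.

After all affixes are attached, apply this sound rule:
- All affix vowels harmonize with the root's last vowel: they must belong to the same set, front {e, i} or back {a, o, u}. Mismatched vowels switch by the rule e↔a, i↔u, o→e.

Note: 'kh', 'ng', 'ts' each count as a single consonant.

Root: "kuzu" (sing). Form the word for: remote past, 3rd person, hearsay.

kuzuuyaas

Attach person 3rd person -u → kuzuu.
Attach tense remote past -ye → kuzuuye.
Attach evidentiality hearsay -as → kuzuuyeas.
Apply vowel harmony: kuzuuyeas → kuzuuyaas.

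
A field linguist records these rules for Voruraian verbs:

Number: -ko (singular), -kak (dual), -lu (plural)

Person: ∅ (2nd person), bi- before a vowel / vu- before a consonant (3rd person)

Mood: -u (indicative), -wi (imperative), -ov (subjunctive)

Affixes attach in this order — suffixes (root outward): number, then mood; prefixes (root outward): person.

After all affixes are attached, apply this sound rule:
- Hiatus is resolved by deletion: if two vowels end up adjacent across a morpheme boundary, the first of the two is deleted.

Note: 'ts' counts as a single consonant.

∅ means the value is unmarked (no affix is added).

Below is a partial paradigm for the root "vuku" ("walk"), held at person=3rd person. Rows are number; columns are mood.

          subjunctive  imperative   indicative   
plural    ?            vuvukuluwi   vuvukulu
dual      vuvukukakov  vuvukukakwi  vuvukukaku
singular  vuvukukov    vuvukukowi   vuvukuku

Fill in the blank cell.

vuvukulov

Attach number plural -lu → vukulu.
Attach person 3rd person vu- (before consonant 'v') → vuvukulu.
Attach mood subjunctive -ov → vuvukuluov.
Apply vowel deletion: vuvukuluov → vuvukulov.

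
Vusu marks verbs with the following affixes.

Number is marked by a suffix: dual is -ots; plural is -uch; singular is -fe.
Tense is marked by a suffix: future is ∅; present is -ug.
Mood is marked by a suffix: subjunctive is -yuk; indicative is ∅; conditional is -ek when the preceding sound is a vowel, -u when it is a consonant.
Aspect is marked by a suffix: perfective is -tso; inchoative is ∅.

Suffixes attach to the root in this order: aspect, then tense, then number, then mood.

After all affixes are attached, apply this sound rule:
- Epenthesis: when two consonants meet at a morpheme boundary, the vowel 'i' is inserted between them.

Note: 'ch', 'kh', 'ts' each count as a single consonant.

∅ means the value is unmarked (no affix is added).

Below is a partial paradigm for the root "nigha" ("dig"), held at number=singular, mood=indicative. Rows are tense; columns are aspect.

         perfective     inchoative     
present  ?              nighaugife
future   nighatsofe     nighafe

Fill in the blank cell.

nighatsougife

Attach aspect perfective -tso → nighatso.
Attach tense present -ug → nighatsoug.
Attach number singular -fe → nighatsougfe.
mood = indicative: zero marking, form stays nighatsougfe.
Apply epenthesis: nighatsougfe → nighatsougife.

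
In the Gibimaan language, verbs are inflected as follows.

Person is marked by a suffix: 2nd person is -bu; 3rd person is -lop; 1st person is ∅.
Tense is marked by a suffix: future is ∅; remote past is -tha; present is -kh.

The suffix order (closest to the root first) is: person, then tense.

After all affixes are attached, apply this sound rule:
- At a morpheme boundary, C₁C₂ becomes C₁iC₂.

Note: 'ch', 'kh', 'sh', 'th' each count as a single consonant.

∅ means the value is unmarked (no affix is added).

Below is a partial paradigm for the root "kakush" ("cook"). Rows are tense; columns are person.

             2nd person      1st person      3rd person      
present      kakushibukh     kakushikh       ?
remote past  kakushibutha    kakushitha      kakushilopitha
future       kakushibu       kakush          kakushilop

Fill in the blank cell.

Attach person 3rd person -lop → kakushlop.
Attach tense present -kh → kakushlopkh.
Apply epenthesis: kakushlopkh → kakushilopikh.

kakushilopikh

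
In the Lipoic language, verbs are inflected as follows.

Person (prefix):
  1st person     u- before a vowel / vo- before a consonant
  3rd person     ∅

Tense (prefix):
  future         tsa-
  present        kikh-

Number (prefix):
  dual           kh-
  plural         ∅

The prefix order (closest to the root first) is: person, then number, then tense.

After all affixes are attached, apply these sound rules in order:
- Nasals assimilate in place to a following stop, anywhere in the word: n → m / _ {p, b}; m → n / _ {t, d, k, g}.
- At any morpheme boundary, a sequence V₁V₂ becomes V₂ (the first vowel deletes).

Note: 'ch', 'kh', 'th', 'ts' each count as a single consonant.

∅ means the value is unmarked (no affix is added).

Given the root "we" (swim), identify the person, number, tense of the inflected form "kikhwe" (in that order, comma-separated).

Segment: kikh-we.
person: ∅ → 3rd person.
number: ∅ → plural.
tense: kikh- → present.

3rd person, plural, present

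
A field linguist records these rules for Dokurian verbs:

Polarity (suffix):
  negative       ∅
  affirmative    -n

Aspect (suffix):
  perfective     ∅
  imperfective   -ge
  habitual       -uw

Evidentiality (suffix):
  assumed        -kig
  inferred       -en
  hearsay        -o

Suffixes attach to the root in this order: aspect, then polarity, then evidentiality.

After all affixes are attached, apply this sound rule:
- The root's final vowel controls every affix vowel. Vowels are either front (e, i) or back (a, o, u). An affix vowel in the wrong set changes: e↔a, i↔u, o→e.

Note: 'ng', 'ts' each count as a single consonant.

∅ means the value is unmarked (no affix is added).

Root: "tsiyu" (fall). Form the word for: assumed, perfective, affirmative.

aspect = perfective: zero marking, form stays tsiyu.
Attach polarity affirmative -n → tsiyun.
Attach evidentiality assumed -kig → tsiyunkig.
Apply vowel harmony: tsiyunkig → tsiyunkug.

tsiyunkug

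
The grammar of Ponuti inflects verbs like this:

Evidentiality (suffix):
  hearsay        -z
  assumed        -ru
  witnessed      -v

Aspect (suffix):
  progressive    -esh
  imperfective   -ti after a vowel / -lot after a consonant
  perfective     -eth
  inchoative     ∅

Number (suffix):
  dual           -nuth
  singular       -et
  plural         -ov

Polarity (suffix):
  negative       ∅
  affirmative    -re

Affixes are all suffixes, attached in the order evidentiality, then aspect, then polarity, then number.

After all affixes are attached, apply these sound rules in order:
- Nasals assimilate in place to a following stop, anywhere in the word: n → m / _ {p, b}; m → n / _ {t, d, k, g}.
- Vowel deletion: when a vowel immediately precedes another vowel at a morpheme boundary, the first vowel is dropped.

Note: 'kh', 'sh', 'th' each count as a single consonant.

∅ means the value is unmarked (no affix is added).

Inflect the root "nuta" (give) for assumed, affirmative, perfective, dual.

Attach evidentiality assumed -ru → nutaru.
Attach aspect perfective -eth → nutarueth.
Attach polarity affirmative -re → nutaruethre.
Attach number dual -nuth → nutaruethrenuth.
Nasal assimilation: no change.
Apply vowel deletion: nutaruethrenuth → nutarethrenuth.

nutarethrenuth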